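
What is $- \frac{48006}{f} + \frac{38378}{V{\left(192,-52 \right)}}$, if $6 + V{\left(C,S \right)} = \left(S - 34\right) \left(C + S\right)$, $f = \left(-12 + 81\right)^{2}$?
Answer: $- \frac{42277663}{3186167} \approx -13.269$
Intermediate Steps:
$f = 4761$ ($f = 69^{2} = 4761$)
$V{\left(C,S \right)} = -6 + \left(-34 + S\right) \left(C + S\right)$ ($V{\left(C,S \right)} = -6 + \left(S - 34\right) \left(C + S\right) = -6 + \left(-34 + S\right) \left(C + S\right)$)
$- \frac{48006}{f} + \frac{38378}{V{\left(192,-52 \right)}} = - \frac{48006}{4761} + \frac{38378}{-6 + \left(-52\right)^{2} - 6528 - -1768 + 192 \left(-52\right)} = \left(-48006\right) \frac{1}{4761} + \frac{38378}{-6 + 2704 - 6528 + 1768 - 9984} = - \frac{5334}{529} + \frac{38378}{-12046} = - \frac{5334}{529} + 38378 \left(- \frac{1}{12046}\right) = - \frac{5334}{529} - \frac{19189}{6023} = - \frac{42277663}{3186167}$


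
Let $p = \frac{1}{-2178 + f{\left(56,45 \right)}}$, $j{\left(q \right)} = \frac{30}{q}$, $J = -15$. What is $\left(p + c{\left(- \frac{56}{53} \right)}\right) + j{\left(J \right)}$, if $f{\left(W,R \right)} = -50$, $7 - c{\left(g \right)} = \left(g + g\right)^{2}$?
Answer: $\frac{3341419}{6258452} \approx 0.53391$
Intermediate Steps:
$c{\left(g \right)} = 7 - 4 g^{2}$ ($c{\left(g \right)} = 7 - \left(g + g\right)^{2} = 7 - \left(2 g\right)^{2} = 7 - 4 g^{2}$)
$p = - \frac{1}{2228}$ ($p = \frac{1}{-2178 - 50} = \frac{1}{-2228} = - \frac{1}{2228} \approx -0.00044883$)
$\left(p + c{\left(- \frac{56}{53} \right)}\right) + j{\left(J \right)} = \left(- \frac{1}{2228} + \left(7 - 4 \left(- \frac{56}{53}\right)^{2}\right)\right) + \frac{30}{-15} = \left(- \frac{1}{2228} + \left(7 - 4 \left(\left(-56\right) \frac{1}{53}\right)^{2}\right)\right) + 30 \left(- \frac{1}{15}\right) = \left(- \frac{1}{2228} + \left(7 - 4 \left(- \frac{56}{53}\right)^{2}\right)\right) - 2 = \left(- \frac{1}{2228} + \left(7 - \frac{12544}{2809}\right)\right) - 2 = \left(- \frac{1}{2228} + \frac{7119}{2809}\right) - 2 = \frac{15858323}{6258452} - 2 = \frac{3341419}{6258452}$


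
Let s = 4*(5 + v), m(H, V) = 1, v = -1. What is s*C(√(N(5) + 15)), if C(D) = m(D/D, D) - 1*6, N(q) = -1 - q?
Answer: -80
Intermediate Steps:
s = 16 (s = 4*(5 - 1) = 4*4 = 16)
C(D) = -5 (C(D) = 1 - 1*6 = 1 - 6 = -5)
s*C(√(N(5) + 15)) = 16*(-5) = -80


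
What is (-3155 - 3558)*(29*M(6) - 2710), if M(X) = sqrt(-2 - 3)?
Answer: 18192230 - 194677*I*sqrt(5) ≈ 1.8192e+7 - 4.3531e+5*I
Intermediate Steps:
M(X) = I*sqrt(5) (M(X) = sqrt(-5) = I*sqrt(5))
(-3155 - 3558)*(29*M(6) - 2710) = (-3155 - 3558)*(29*(I*sqrt(5)) - 2710) = -6713*(29*I*sqrt(5) - 2710) = -6713*(-2710 + 29*I*sqrt(5)) = 18192230 - 194677*I*sqrt(5)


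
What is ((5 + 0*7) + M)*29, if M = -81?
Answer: -2204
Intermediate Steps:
((5 + 0*7) + M)*29 = ((5 + 0*7) - 81)*29 = ((5 + 0) - 81)*29 = (5 - 81)*29 = -76*29 = -2204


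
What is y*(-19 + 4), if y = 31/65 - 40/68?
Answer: 369/221 ≈ 1.6697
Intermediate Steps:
y = -123/1105 (y = 31*(1/65) - 40*1/68 = 31/65 - 10/17 = -123/1105 ≈ -0.11131)
y*(-19 + 4) = -123*(-19 + 4)/1105 = -123/1105*(-15) = 369/221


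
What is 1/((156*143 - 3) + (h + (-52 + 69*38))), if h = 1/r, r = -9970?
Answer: 9970/248003749 ≈ 4.0201e-5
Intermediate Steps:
h = -1/9970 (h = 1/(-9970) = -1/9970 ≈ -0.00010030)
1/((156*143 - 3) + (h + (-52 + 69*38))) = 1/((156*143 - 3) + (-1/9970 + (-52 + 69*38))) = 1/((22308 - 3) + (-1/9970 + (-52 + 2622))) = 1/(22305 + (-1/9970 + 2570)) = 1/(22305 + 25622899/9970) = 1/(248003749/9970) = 9970/248003749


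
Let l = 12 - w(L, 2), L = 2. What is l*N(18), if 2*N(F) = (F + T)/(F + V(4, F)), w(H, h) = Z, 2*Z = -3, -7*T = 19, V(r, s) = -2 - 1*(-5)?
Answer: 963/196 ≈ 4.9133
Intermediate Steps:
V(r, s) = 3 (V(r, s) = -2 + 5 = 3)
T = -19/7 (T = -1/7*19 = -19/7 ≈ -2.7143)
Z = -3/2 (Z = (1/2)*(-3) = -3/2 ≈ -1.5000)
w(H, h) = -3/2
N(F) = (-19/7 + F)/(2*(3 + F)) (N(F) = ((F - 19/7)/(F + 3))/2 = ((-19/7 + F)/(3 + F))/2 = (-19/7 + F)/(2*(3 + F)))
l = 27/2 (l = 12 - 1*(-3/2) = 12 + 3/2 = 27/2 ≈ 13.500)
l*N(18) = 27*((-19 + 7*18)/(14*(3 + 18)))/2 = 27*((1/14)*(-19 + 126)/21)/2 = 27*((1/14)*(1/21)*107)/2 = (27/2)*(107/294) = 963/196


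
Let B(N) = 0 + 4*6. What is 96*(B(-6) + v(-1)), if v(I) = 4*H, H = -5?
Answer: 384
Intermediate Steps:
B(N) = 24 (B(N) = 0 + 24 = 24)
v(I) = -20 (v(I) = 4*(-5) = -20)
96*(B(-6) + v(-1)) = 96*(24 - 20) = 96*4 = 384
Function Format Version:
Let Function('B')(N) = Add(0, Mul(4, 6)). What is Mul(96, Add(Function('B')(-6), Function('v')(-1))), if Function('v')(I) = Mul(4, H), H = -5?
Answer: 384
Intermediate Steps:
Function('B')(N) = 24 (Function('B')(N) = Add(0, 24) = 24)
Function('v')(I) = -20 (Function('v')(I) = Mul(4, -5) = -20)
Mul(96, Add(Function('B')(-6), Function('v')(-1))) = Mul(96, Add(24, -20)) = Mul(96, 4) = 384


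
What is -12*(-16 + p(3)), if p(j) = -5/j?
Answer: 212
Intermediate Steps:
-12*(-16 + p(3)) = -12*(-16 - 5/3) = -12*(-53/3) = 212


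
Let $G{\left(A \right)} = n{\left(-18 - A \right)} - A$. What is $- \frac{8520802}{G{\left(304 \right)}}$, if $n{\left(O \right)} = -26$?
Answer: $\frac{4260401}{165} \approx 25821.0$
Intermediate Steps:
$G{\left(A \right)} = -26 - A$
$- \frac{8520802}{G{\left(304 \right)}} = - \frac{8520802}{-26 - 304} = - \frac{8520802}{-330} = \left(-8520802\right) \left(- \frac{1}{330}\right) = \frac{4260401}{165}$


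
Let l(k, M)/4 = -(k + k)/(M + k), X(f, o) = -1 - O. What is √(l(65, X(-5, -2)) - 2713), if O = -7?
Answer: I*√13713153/71 ≈ 52.157*I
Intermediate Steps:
X(f, o) = 6 (X(f, o) = -1 - 1*(-7) = -1 + 7 = 6)
l(k, M) = -8*k/(M + k) (l(k, M) = 4*(-(k + k)/(M + k)) = 4*(-2*k/(M + k)) = -8*k/(M + k))
√(l(65, X(-5, -2)) - 2713) = √(-8*65/(6 + 65) - 2713) = √(-8*65/71 - 2713) = √(-8*65*1/71 - 2713) = √(-520/71 - 2713) = √(-193143/71) = I*√13713153/71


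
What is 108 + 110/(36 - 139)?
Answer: 11014/103 ≈ 106.93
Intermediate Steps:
108 + 110/(36 - 139) = 108 + 110/(-103) = 108 + 110*(-1/103) = 108 - 110/103 = 11014/103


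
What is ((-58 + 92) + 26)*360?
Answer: 21600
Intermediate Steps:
((-58 + 92) + 26)*360 = (34 + 26)*360 = 60*360 = 21600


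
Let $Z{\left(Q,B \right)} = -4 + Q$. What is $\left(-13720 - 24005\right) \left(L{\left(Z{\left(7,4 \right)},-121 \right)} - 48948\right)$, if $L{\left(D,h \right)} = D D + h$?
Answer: $1850788500$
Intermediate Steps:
$L{\left(D,h \right)} = h + D^{2}$ ($L{\left(D,h \right)} = D^{2} + h = h + D^{2}$)
$\left(-13720 - 24005\right) \left(L{\left(Z{\left(7,4 \right)},-121 \right)} - 48948\right) = \left(-13720 - 24005\right) \left(\left(-121 + \left(-4 + 7\right)^{2}\right) - 48948\right) = - 37725 \left(\left(-121 + 3^{2}\right) - 48948\right) = - 37725 \left(\left(-121 + 9\right) - 48948\right) = - 37725 \left(-112 - 48948\right) = \left(-37725\right) \left(-49060\right) = 1850788500$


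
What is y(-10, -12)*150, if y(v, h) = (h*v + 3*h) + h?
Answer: 10800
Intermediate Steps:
y(v, h) = 4*h + h*v (y(v, h) = (3*h + h*v) + h = 4*h + h*v)
y(-10, -12)*150 = -12*(4 - 10)*150 = -12*(-6)*150 = 72*150 = 10800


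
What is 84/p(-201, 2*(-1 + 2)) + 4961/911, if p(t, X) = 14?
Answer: 10427/911 ≈ 11.446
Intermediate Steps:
84/p(-201, 2*(-1 + 2)) + 4961/911 = 84/14 + 4961/911 = 84*(1/14) + 4961*(1/911) = 6 + 4961/911 = 10427/911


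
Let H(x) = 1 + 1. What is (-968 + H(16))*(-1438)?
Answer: 1389108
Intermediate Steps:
H(x) = 2
(-968 + H(16))*(-1438) = (-968 + 2)*(-1438) = -966*(-1438) = 1389108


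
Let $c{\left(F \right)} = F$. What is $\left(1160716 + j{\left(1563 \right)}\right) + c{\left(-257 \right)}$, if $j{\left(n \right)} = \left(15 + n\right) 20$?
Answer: $1192019$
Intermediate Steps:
$j{\left(n \right)} = 300 + 20 n$
$\left(1160716 + j{\left(1563 \right)}\right) + c{\left(-257 \right)} = \left(1160716 + \left(300 + 20 \cdot 1563\right)\right) - 257 = \left(1160716 + \left(300 + 31260\right)\right) - 257 = \left(1160716 + 31560\right) - 257 = 1192276 - 257 = 1192019$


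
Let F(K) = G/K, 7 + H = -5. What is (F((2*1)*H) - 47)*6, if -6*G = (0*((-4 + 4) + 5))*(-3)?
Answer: -282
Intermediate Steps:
H = -12 (H = -7 - 5 = -12)
G = 0 (G = -0*((-4 + 4) + 5)*(-3)/6 = -0*(0 + 5)*(-3)/6 = -0*5*(-3)/6 = -0*(-3) = -⅙*0 = 0)
F(K) = 0 (F(K) = 0/K = 0)
(F((2*1)*H) - 47)*6 = (0 - 47)*6 = -47*6 = -282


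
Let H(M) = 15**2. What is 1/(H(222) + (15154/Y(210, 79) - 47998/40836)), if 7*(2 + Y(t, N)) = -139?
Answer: -1041318/488894267 ≈ -0.0021299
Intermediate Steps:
H(M) = 225
Y(t, N) = -153/7 (Y(t, N) = -2 + (1/7)*(-139) = -2 - 139/7 = -153/7)
1/(H(222) + (15154/Y(210, 79) - 47998/40836)) = 1/(225 + (15154/(-153/7) - 47998/40836)) = 1/(225 + (15154*(-7/153) - 47998*1/40836)) = 1/(225 + (-106078/153 - 23999/20418)) = 1/(225 - 723190817/1041318) = 1/(-488894267/1041318) = -1041318/488894267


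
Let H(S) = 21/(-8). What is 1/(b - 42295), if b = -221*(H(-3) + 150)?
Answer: -8/598919 ≈ -1.3357e-5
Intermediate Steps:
H(S) = -21/8 (H(S) = 21*(-⅛) = -21/8)
b = -260559/8 (b = -221*(-21/8 + 150) = -221*1179/8 = -260559/8 ≈ -32570.)
1/(b - 42295) = 1/(-260559/8 - 42295) = 1/(-598919/8) = -8/598919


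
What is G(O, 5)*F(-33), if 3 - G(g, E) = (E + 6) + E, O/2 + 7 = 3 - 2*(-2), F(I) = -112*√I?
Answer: 1456*I*√33 ≈ 8364.1*I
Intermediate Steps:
O = 0 (O = -14 + 2*(3 - 2*(-2)) = -14 + 2*(3 + 4) = -14 + 2*7 = -14 + 14 = 0)
G(g, E) = -3 - 2*E (G(g, E) = 3 - ((E + 6) + E) = 3 - ((6 + E) + E) = 3 - (6 + 2*E) = 3 + (-6 - 2*E) = -3 - 2*E)
G(O, 5)*F(-33) = (-3 - 2*5)*(-112*I*√33) = (-3 - 10)*(-112*I*√33) = -(-1456)*I*√33 = 1456*I*√33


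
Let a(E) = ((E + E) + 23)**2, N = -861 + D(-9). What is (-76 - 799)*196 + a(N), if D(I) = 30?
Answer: 2514821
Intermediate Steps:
N = -831 (N = -861 + 30 = -831)
a(E) = (23 + 2*E)**2 (a(E) = (2*E + 23)**2 = (23 + 2*E)**2)
(-76 - 799)*196 + a(N) = (-76 - 799)*196 + (23 + 2*(-831))**2 = -875*196 + (23 - 1662)**2 = -171500 + (-1639)**2 = -171500 + 2686321 = 2514821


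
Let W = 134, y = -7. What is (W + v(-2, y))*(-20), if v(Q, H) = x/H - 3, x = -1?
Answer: -18360/7 ≈ -2622.9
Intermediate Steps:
v(Q, H) = -3 - 1/H (v(Q, H) = -1/H - 3 = -3 - 1/H)
(W + v(-2, y))*(-20) = (134 + (-3 - 1/(-7)))*(-20) = (134 + (-3 - 1*(-1/7)))*(-20) = (134 + (-3 + 1/7))*(-20) = (134 - 20/7)*(-20) = (918/7)*(-20) = -18360/7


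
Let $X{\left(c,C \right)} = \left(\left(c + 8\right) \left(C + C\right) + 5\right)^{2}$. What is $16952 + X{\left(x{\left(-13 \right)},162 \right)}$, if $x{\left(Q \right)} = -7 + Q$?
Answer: $15094641$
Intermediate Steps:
$X{\left(c,C \right)} = \left(5 + 2 C \left(8 + c\right)\right)^{2}$ ($X{\left(c,C \right)} = \left(\left(8 + c\right) 2 C + 5\right)^{2} = \left(2 C \left(8 + c\right) + 5\right)^{2} = \left(5 + 2 C \left(8 + c\right)\right)^{2}$)
$16952 + X{\left(x{\left(-13 \right)},162 \right)} = 16952 + \left(5 + 16 \cdot 162 + 2 \cdot 162 \left(-7 - 13\right)\right)^{2} = 16952 + \left(5 + 2592 + 2 \cdot 162 \left(-20\right)\right)^{2} = 16952 + \left(5 + 2592 - 6480\right)^{2} = 16952 + \left(-3883\right)^{2} = 16952 + 15077689 = 15094641$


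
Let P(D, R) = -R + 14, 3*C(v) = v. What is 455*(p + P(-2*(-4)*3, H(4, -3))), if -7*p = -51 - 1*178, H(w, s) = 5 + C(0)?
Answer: 18980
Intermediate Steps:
C(v) = v/3
H(w, s) = 5 (H(w, s) = 5 + (⅓)*0 = 5 + 0 = 5)
p = 229/7 (p = -(-51 - 1*178)/7 = -(-51 - 178)/7 = -⅐*(-229) = 229/7 ≈ 32.714)
P(D, R) = 14 - R
455*(p + P(-2*(-4)*3, H(4, -3))) = 455*(229/7 + (14 - 1*5)) = 455*(229/7 + (14 - 5)) = 455*(229/7 + 9) = 455*(292/7) = 18980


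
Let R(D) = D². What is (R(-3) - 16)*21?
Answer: -147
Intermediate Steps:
(R(-3) - 16)*21 = ((-3)² - 16)*21 = (9 - 16)*21 = -7*21 = -147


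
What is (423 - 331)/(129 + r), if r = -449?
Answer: -23/80 ≈ -0.28750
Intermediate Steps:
(423 - 331)/(129 + r) = (423 - 331)/(129 - 449) = 92/(-320) = 92*(-1/320) = -23/80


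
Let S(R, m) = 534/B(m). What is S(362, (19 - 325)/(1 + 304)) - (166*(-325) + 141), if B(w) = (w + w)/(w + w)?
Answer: 54343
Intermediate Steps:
B(w) = 1 (B(w) = (2*w)/((2*w)) = (2*w)*(1/(2*w)) = 1)
S(R, m) = 534 (S(R, m) = 534/1 = 534*1 = 534)
S(362, (19 - 325)/(1 + 304)) - (166*(-325) + 141) = 534 - (166*(-325) + 141) = 534 - (-53950 + 141) = 534 - 1*(-53809) = 534 + 53809 = 54343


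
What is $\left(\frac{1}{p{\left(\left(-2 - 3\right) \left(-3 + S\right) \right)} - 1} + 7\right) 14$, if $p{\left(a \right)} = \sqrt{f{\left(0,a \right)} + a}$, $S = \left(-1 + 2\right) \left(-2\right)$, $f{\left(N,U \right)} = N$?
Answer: $\frac{203}{2} \approx 101.5$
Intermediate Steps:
$S = -2$ ($S = 1 \left(-2\right) = -2$)
$p{\left(a \right)} = \sqrt{a}$ ($p{\left(a \right)} = \sqrt{0 + a} = \sqrt{a}$)
$\left(\frac{1}{p{\left(\left(-2 - 3\right) \left(-3 + S\right) \right)} - 1} + 7\right) 14 = \left(\frac{1}{\sqrt{\left(-2 - 3\right) \left(-3 - 2\right)} - 1} + 7\right) 14 = \left(\frac{1}{\sqrt{\left(-5\right) \left(-5\right)} - 1} + 7\right) 14 = \left(\frac{1}{\sqrt{25} - 1} + 7\right) 14 = \left(\frac{1}{5 - 1} + 7\right) 14 = \left(\frac{1}{4} + 7\right) 14 = \frac{29}{4} \cdot 14 = \frac{203}{2}$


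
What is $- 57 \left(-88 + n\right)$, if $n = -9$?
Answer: $5529$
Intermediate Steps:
$- 57 \left(-88 + n\right) = - 57 \left(-88 - 9\right) = \left(-57\right) \left(-97\right) = 5529$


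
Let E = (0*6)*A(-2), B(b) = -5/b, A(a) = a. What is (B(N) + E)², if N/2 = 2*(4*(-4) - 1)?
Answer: 25/4624 ≈ 0.0054066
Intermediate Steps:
N = -68 (N = 2*(2*(4*(-4) - 1)) = 2*(2*(-16 - 1)) = 2*(2*(-17)) = 2*(-34) = -68)
E = 0 (E = (0*6)*(-2) = 0*(-2) = 0)
(B(N) + E)² = (-5/(-68) + 0)² = (-5*(-1/68) + 0)² = (5/68 + 0)² = (5/68)² = 25/4624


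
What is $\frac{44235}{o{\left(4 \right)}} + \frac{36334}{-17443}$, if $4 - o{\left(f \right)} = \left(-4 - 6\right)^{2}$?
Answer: $- \frac{258359723}{558176} \approx -462.86$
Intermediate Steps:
$o{\left(f \right)} = -96$ ($o{\left(f \right)} = 4 - \left(-4 - 6\right)^{2} = 4 - \left(-10\right)^{2} = 4 - 100 = -96$)
$\frac{44235}{o{\left(4 \right)}} + \frac{36334}{-17443} = \frac{44235}{-96} + \frac{36334}{-17443} = 44235 \left(- \frac{1}{96}\right) + 36334 \left(- \frac{1}{17443}\right) = - \frac{14745}{32} - \frac{36334}{17443} = - \frac{258359723}{558176}$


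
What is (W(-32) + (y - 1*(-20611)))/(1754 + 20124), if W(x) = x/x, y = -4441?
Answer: 16171/21878 ≈ 0.73914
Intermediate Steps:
W(x) = 1
(W(-32) + (y - 1*(-20611)))/(1754 + 20124) = (1 + (-4441 - 1*(-20611)))/(1754 + 20124) = (1 + (-4441 + 20611))/21878 = (1 + 16170)*(1/21878) = 16171*(1/21878) = 16171/21878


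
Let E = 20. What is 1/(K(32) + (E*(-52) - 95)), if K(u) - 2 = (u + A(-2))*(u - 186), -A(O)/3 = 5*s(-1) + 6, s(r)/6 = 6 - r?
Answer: 1/93731 ≈ 1.0669e-5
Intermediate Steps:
s(r) = 36 - 6*r (s(r) = 6*(6 - r) = 36 - 6*r)
A(O) = -648 (A(O) = -3*(5*(36 - 6*(-1)) + 6) = -3*(5*(36 + 6) + 6) = -3*(5*42 + 6) = -3*(210 + 6) = -3*216 = -648)
K(u) = 2 + (-648 + u)*(-186 + u) (K(u) = 2 + (u - 648)*(u - 186) = 2 + (-648 + u)*(-186 + u))
1/(K(32) + (E*(-52) - 95)) = 1/((120530 + 32² - 834*32) + (20*(-52) - 95)) = 1/((120530 + 1024 - 26688) + (-1040 - 95)) = 1/(94866 - 1135) = 1/93731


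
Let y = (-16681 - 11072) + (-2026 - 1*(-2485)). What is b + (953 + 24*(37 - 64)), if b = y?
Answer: -26989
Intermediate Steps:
y = -27294 (y = -27753 + (-2026 + 2485) = -27753 + 459 = -27294)
b = -27294
b + (953 + 24*(37 - 64)) = -27294 + (953 + 24*(37 - 64)) = -27294 + (953 + 24*(-27)) = -27294 + (953 - 648) = -27294 + 305 = -26989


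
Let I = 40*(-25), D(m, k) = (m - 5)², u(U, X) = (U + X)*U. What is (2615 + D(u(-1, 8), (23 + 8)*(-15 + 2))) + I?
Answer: 1759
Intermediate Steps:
u(U, X) = U*(U + X)
D(m, k) = (-5 + m)²
I = -1000
(2615 + D(u(-1, 8), (23 + 8)*(-15 + 2))) + I = (2615 + (-5 - (-1 + 8))²) - 1000 = (2615 + (-5 - 1*7)²) - 1000 = (2615 + (-5 - 7)²) - 1000 = (2615 + (-12)²) - 1000 = (2615 + 144) - 1000 = 2759 - 1000 = 1759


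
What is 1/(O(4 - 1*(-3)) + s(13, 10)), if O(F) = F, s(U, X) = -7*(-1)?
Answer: 1/14 ≈ 0.071429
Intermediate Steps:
s(U, X) = 7
1/(O(4 - 1*(-3)) + s(13, 10)) = 1/((4 - 1*(-3)) + 7) = 1/((4 + 3) + 7) = 1/(7 + 7) = 1/14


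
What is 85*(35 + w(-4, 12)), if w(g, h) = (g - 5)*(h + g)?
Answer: -3145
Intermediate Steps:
w(g, h) = (-5 + g)*(g + h)
85*(35 + w(-4, 12)) = 85*(35 + ((-4)² - 5*(-4) - 5*12 - 4*12)) = 85*(35 + (16 + 20 - 60 - 48)) = 85*(35 - 72) = 85*(-37) = -3145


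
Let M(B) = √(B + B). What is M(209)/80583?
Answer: √418/80583 ≈ 0.00025371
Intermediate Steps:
M(B) = √2*√B (M(B) = √(2*B) = √2*√B)
M(209)/80583 = (√2*√209)/80583 = √418*(1/80583) = √418/80583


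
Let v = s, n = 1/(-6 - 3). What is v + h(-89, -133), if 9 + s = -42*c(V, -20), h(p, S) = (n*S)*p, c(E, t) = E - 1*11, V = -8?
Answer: -4736/9 ≈ -526.22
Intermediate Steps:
n = -1/9 (n = 1/(-9) = -1/9 ≈ -0.11111)
c(E, t) = -11 + E (c(E, t) = E - 11 = -11 + E)
h(p, S) = -S*p/9 (h(p, S) = (-S/9)*p = -S*p/9)
s = 789 (s = -9 - 42*(-11 - 8) = -9 - 42*(-19) = -9 + 798 = 789)
v = 789
v + h(-89, -133) = 789 - 1/9*(-133)*(-89) = 789 - 11837/9 = -4736/9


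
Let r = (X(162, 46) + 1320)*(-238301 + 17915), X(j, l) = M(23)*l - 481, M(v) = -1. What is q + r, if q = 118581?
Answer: -174647517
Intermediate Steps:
X(j, l) = -481 - l (X(j, l) = -l - 481 = -481 - l)
r = -174766098 (r = ((-481 - 1*46) + 1320)*(-238301 + 17915) = ((-481 - 46) + 1320)*(-220386) = (-527 + 1320)*(-220386) = 793*(-220386) = -174766098)
q + r = 118581 - 174766098 = -174647517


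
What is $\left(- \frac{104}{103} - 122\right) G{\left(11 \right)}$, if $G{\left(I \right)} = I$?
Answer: $- \frac{139370}{103} \approx -1353.1$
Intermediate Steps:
$\left(- \frac{104}{103} - 122\right) G{\left(11 \right)} = \left(- \frac{104}{103} - 122\right) 11 = \left(- \frac{12670}{103}\right) 11 = - \frac{139370}{103}$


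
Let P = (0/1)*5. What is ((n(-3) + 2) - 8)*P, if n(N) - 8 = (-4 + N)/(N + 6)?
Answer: 0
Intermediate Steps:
n(N) = 8 + (-4 + N)/(6 + N) (n(N) = 8 + (-4 + N)/(N + 6) = 8 + (-4 + N)/(6 + N))
P = 0 (P = (0*1)*5 = 0*5 = 0)
((n(-3) + 2) - 8)*P = (((44 + 9*(-3))/(6 - 3) + 2) - 8)*0 = (((44 - 27)/3 + 2) - 8)*0 = (((⅓)*17 + 2) - 8)*0 = ((17/3 + 2) - 8)*0 = (23/3 - 8)*0 = -⅓*0 = 0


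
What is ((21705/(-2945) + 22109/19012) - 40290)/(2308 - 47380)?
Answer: 451239668611/504719320896 ≈ 0.89404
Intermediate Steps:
((21705/(-2945) + 22109/19012) - 40290)/(2308 - 47380) = ((21705*(-1/2945) + 22109*(1/19012)) - 40290)/(-45072) = ((-4341/589 + 22109/19012) - 40290)*(-1/45072) = (-69508891/11198068 - 40290)*(-1/45072) = -451239668611/11198068*(-1/45072) = 451239668611/504719320896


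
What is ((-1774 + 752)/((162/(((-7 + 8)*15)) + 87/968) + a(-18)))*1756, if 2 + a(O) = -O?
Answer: -8686018880/130147 ≈ -66740.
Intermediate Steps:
a(O) = -2 - O
((-1774 + 752)/((162/(((-7 + 8)*15)) + 87/968) + a(-18)))*1756 = ((-1774 + 752)/((162/(((-7 + 8)*15)) + 87/968) + (-2 - 1*(-18))))*1756 = -1022/((162/((1*15)) + 87*(1/968)) + (-2 + 18))*1756 = -1022/((162/15 + 87/968) + 16)*1756 = -1022/((162*(1/15) + 87/968) + 16)*1756 = -1022/((54/5 + 87/968) + 16)*1756 = -1022/(52707/4840 + 16)*1756 = -1022/130147/4840*1756 = -1022*4840/130147*1756 = -4946480/130147*1756 = -8686018880/130147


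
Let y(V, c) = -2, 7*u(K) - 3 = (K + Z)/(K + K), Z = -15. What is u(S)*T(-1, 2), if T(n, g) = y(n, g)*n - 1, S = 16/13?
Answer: -83/224 ≈ -0.37054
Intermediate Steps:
S = 16/13 (S = 16*(1/13) = 16/13 ≈ 1.2308)
u(K) = 3/7 + (-15 + K)/(14*K) (u(K) = 3/7 + ((K - 15)/(K + K))/7 = 3/7 + ((-15 + K)/((2*K)))/7 = 3/7 + ((-15 + K)*(1/(2*K)))/7 = 3/7 + ((-15 + K)/(2*K))/7 = 3/7 + (-15 + K)/(14*K))
T(n, g) = -1 - 2*n (T(n, g) = -2*n - 1 = -1 - 2*n)
u(S)*T(-1, 2) = ((-15 + 7*(16/13))/(14*(16/13)))*(-1 - 2*(-1)) = ((1/14)*(13/16)*(-15 + 112/13))*(-1 + 2) = ((1/14)*(13/16)*(-83/13))*1 = -83/224*1 = -83/224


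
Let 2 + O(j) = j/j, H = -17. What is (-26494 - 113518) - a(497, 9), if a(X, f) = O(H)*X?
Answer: -139515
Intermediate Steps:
O(j) = -1 (O(j) = -2 + j/j = -2 + 1 = -1)
a(X, f) = -X
(-26494 - 113518) - a(497, 9) = (-26494 - 113518) - (-1)*497 = -140012 - 1*(-497) = -140012 + 497 = -139515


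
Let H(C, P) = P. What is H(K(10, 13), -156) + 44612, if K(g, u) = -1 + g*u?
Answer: 44456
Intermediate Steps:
H(K(10, 13), -156) + 44612 = -156 + 44612 = 44456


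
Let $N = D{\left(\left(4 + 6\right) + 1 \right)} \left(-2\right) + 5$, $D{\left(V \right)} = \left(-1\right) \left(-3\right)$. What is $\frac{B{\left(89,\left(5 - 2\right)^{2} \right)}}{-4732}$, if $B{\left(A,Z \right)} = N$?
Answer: $\frac{1}{4732} \approx 0.00021133$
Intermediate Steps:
$D{\left(V \right)} = 3$
$N = -1$ ($N = 3 \left(-2\right) + 5 = -6 + 5 = -1$)
$B{\left(A,Z \right)} = -1$
$\frac{B{\left(89,\left(5 - 2\right)^{2} \right)}}{-4732} = - \frac{1}{-4732} = \left(-1\right) \left(- \frac{1}{4732}\right) = \frac{1}{4732}$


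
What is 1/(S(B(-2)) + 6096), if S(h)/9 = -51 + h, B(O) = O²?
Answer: 1/5673 ≈ 0.00017627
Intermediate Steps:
S(h) = -459 + 9*h (S(h) = 9*(-51 + h) = -459 + 9*h)
1/(S(B(-2)) + 6096) = 1/((-459 + 9*(-2)²) + 6096) = 1/((-459 + 9*4) + 6096) = 1/((-459 + 36) + 6096) = 1/(-423 + 6096) = 1/5673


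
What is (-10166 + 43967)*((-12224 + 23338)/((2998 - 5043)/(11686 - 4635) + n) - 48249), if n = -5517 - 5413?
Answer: -41897505229890763/25689825 ≈ -1.6309e+9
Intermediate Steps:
n = -10930
(-10166 + 43967)*((-12224 + 23338)/((2998 - 5043)/(11686 - 4635) + n) - 48249) = (-10166 + 43967)*((-12224 + 23338)/((2998 - 5043)/(11686 - 4635) - 10930) - 48249) = 33801*(11114/(-2045/7051 - 10930) - 48249) = 33801*(11114/(-77069475/7051) - 48249) = 33801*(11114*(-7051/77069475) - 48249) = 33801*(-78364814/77069475 - 48249) = 33801*(-3718603464089/77069475) = -41897505229890763/25689825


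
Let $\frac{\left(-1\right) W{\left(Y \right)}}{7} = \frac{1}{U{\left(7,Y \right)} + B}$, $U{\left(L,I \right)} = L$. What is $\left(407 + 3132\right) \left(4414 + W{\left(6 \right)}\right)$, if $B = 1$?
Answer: $\frac{124944395}{8} \approx 1.5618 \cdot 10^{7}$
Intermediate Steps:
$W{\left(Y \right)} = - \frac{7}{8}$ ($W{\left(Y \right)} = - \frac{7}{7 + 1} = - \frac{7}{8}$)
$\left(407 + 3132\right) \left(4414 + W{\left(6 \right)}\right) = \left(407 + 3132\right) \left(4414 - \frac{7}{8}\right) = 3539 \cdot \frac{35305}{8} = \frac{124944395}{8}$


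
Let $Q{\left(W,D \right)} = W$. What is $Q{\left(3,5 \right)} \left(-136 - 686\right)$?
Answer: $-2466$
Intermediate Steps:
$Q{\left(3,5 \right)} \left(-136 - 686\right) = 3 \left(-136 - 686\right) = 3 \left(-822\right) = -2466$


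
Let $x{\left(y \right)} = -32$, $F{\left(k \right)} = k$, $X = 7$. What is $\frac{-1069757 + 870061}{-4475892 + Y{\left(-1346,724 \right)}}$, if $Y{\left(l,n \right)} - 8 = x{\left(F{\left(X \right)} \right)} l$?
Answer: $\frac{49924}{1108203} \approx 0.045049$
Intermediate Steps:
$Y{\left(l,n \right)} = 8 - 32 l$
$\frac{-1069757 + 870061}{-4475892 + Y{\left(-1346,724 \right)}} = \frac{-1069757 + 870061}{-4475892 + \left(8 - -43072\right)} = - \frac{199696}{-4475892 + \left(8 + 43072\right)} = - \frac{199696}{-4475892 + 43080} = - \frac{199696}{-4432812} = \left(-199696\right) \left(- \frac{1}{4432812}\right) = \frac{49924}{1108203}$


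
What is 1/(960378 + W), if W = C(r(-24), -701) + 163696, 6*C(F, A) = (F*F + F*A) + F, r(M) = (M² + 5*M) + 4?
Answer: 1/1105674 ≈ 9.0443e-7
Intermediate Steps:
r(M) = 4 + M² + 5*M
C(F, A) = F/6 + F²/6 + A*F/6 (C(F, A) = ((F*F + F*A) + F)/6 = ((F² + A*F) + F)/6 = (F + F² + A*F)/6 = F/6 + F²/6 + A*F/6)
W = 145296 (W = (4 + (-24)² + 5*(-24))*(1 - 701 + (4 + (-24)² + 5*(-24)))/6 + 163696 = (4 + 576 - 120)*(1 - 701 + (4 + 576 - 120))/6 + 163696 = (⅙)*460*(1 - 701 + 460) + 163696 = (⅙)*460*(-240) + 163696 = -18400 + 163696 = 145296)
1/(960378 + W) = 1/(960378 + 145296) = 1/1105674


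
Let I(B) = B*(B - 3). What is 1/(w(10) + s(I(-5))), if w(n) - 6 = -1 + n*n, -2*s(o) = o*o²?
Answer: -1/31895 ≈ -3.1353e-5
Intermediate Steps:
I(B) = B*(-3 + B)
s(o) = -o³/2 (s(o) = -o*o²/2 = -o³/2)
w(n) = 5 + n² (w(n) = 6 + (-1 + n*n) = 6 + (-1 + n²) = 5 + n²)
1/(w(10) + s(I(-5))) = 1/((5 + 10²) - (-125*(-3 - 5)³)/2) = 1/((5 + 100) - (-5*(-8))³/2) = 1/(105 - ½*40³) = 1/(105 - ½*64000) = 1/(105 - 32000) = 1/(-31895) = -1/31895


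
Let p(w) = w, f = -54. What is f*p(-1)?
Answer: 54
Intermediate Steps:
f*p(-1) = -54*(-1) = 54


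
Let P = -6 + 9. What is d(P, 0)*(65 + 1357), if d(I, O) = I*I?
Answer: 12798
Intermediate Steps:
P = 3
d(I, O) = I²
d(P, 0)*(65 + 1357) = 3²*(65 + 1357) = 9*1422 = 12798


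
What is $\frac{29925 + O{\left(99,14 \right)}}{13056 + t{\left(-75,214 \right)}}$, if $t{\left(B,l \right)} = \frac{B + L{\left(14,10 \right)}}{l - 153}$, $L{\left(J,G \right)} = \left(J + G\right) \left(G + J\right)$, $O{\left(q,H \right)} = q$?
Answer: $\frac{610488}{265639} \approx 2.2982$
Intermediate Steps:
$L{\left(J,G \right)} = \left(G + J\right)^{2}$ ($L{\left(J,G \right)} = \left(G + J\right) \left(G + J\right) = \left(G + J\right)^{2}$)
$t{\left(B,l \right)} = \frac{576 + B}{-153 + l}$ ($t{\left(B,l \right)} = \frac{B + \left(10 + 14\right)^{2}}{l - 153} = \frac{B + 24^{2}}{-153 + l} = \frac{B + 576}{-153 + l} = \frac{576 + B}{-153 + l}$)
$\frac{29925 + O{\left(99,14 \right)}}{13056 + t{\left(-75,214 \right)}} = \frac{29925 + 99}{13056 + \frac{576 - 75}{-153 + 214}} = \frac{30024}{13056 + \frac{1}{61} \cdot 501} = \frac{30024}{13056 + \frac{501}{61}} = \frac{30024}{\frac{796917}{61}} = 30024 \cdot \frac{61}{796917} = \frac{610488}{265639}$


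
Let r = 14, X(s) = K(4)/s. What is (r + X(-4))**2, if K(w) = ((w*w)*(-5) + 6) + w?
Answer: 3969/4 ≈ 992.25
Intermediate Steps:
K(w) = 6 + w - 5*w**2 (K(w) = (w**2*(-5) + 6) + w = (-5*w**2 + 6) + w = (6 - 5*w**2) + w = 6 + w - 5*w**2)
X(s) = -70/s (X(s) = (6 + 4 - 5*4**2)/s = (6 + 4 - 5*16)/s = (6 + 4 - 80)/s = -70/s)
(r + X(-4))**2 = (14 - 70/(-4))**2 = (14 - 70*(-1/4))**2 = (14 + 35/2)**2 = (63/2)**2 = 3969/4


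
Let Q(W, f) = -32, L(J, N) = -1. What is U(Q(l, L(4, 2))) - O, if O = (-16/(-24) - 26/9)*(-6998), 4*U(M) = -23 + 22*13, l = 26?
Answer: -557473/36 ≈ -15485.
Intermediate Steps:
U(M) = 263/4 (U(M) = (-23 + 22*13)/4 = (-23 + 286)/4 = (¼)*263 = 263/4)
O = 139960/9 (O = (-16*(-1/24) - 26*⅑)*(-6998) = (⅔ - 26/9)*(-6998) = -20/9*(-6998) = 139960/9 ≈ 15551.)
U(Q(l, L(4, 2))) - O = 263/4 - 1*139960/9 = 263/4 - 139960/9 = -557473/36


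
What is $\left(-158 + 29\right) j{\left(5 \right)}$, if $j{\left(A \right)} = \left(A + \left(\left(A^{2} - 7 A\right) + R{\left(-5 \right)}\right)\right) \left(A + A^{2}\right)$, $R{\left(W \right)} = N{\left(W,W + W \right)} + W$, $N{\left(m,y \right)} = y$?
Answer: $77400$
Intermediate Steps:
$R{\left(W \right)} = 3 W$ ($R{\left(W \right)} = \left(W + W\right) + W = 2 W + W = 3 W$)
$j{\left(A \right)} = \left(A + A^{2}\right) \left(-15 + A^{2} - 6 A\right)$ ($j{\left(A \right)} = \left(A + \left(\left(A^{2} - 7 A\right) + 3 \left(-5\right)\right)\right) \left(A + A^{2}\right) = \left(A - \left(15 - A^{2} + 7 A\right)\right) \left(A + A^{2}\right) = \left(-15 + A^{2} - 6 A\right) \left(A + A^{2}\right) = \left(A + A^{2}\right) \left(-15 + A^{2} - 6 A\right)$)
$\left(-158 + 29\right) j{\left(5 \right)} = \left(-158 + 29\right) 5 \left(-15 + 5^{3} - 105 - 5 \cdot 5^{2}\right) = - 129 \cdot 5 \left(-15 + 125 - 105 - 125\right) = - 129 \cdot 5 \left(-120\right) = \left(-129\right) \left(-600\right) = 77400$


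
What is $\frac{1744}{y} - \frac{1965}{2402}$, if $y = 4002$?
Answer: $- \frac{1837421}{4806402} \approx -0.38229$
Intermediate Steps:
$\frac{1744}{y} - \frac{1965}{2402} = \frac{1744}{4002} - \frac{1965}{2402} = 1744 \cdot \frac{1}{4002} - \frac{1965}{2402} = \frac{872}{2001} - \frac{1965}{2402} = - \frac{1837421}{4806402}$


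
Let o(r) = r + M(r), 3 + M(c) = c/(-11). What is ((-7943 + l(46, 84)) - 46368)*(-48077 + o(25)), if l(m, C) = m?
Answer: 28686106950/11 ≈ 2.6078e+9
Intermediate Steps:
M(c) = -3 - c/11 (M(c) = -3 + c/(-11) = -3 + c*(-1/11) = -3 - c/11)
o(r) = -3 + 10*r/11 (o(r) = r + (-3 - r/11) = -3 + 10*r/11)
((-7943 + l(46, 84)) - 46368)*(-48077 + o(25)) = ((-7943 + 46) - 46368)*(-48077 + (-3 + (10/11)*25)) = (-7897 - 46368)*(-48077 + (-3 + 250/11)) = -54265*(-48077 + 217/11) = -54265*(-528630/11) = 28686106950/11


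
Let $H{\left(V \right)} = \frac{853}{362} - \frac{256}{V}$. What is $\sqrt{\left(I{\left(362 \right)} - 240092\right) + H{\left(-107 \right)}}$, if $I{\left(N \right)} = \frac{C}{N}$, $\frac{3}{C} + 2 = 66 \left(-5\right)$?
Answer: $\frac{i \sqrt{9925901742392196802}}{6429844} \approx 489.99 i$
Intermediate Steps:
$C = - \frac{3}{332}$ ($C = \frac{3}{-2 + 66 \left(-5\right)} = \frac{3}{-2 - 330} = \frac{3}{-332} = 3 \left(- \frac{1}{332}\right) = - \frac{3}{332} \approx -0.0090361$)
$I{\left(N \right)} = - \frac{3}{332 N}$
$H{\left(V \right)} = \frac{853}{362} - \frac{256}{V}$ ($H{\left(V \right)} = 853 \cdot \frac{1}{362} - \frac{256}{V} = \frac{853}{362} - \frac{256}{V}$)
$\sqrt{\left(I{\left(362 \right)} - 240092\right) + H{\left(-107 \right)}} = \sqrt{\left(- \frac{3}{332 \cdot 362} - 240092\right) - \left(- \frac{853}{362} + \frac{256}{-107}\right)} = \sqrt{\left(\left(- \frac{3}{332}\right) \frac{1}{362} - 240092\right) + \left(\frac{853}{362} - - \frac{256}{107}\right)} = \sqrt{\left(- \frac{3}{120184} - 240092\right) + \left(\frac{853}{362} + \frac{256}{107}\right)} = \sqrt{- \frac{28855216931}{120184} + \frac{183943}{38734}} = \sqrt{- \frac{3087447142541}{12859688}} = \frac{i \sqrt{9925901742392196802}}{6429844}$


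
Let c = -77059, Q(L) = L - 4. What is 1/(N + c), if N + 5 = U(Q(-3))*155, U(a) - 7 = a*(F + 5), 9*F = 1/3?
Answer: -27/2198993 ≈ -1.2278e-5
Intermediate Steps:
Q(L) = -4 + L
F = 1/27 (F = (⅑)/3 = (⅑)*(⅓) = 1/27 ≈ 0.037037)
U(a) = 7 + 136*a/27 (U(a) = 7 + a*(1/27 + 5) = 7 + a*(136/27) = 7 + 136*a/27)
N = -118400/27 (N = -5 + (7 + 136*(-4 - 3)/27)*155 = -5 + (7 + (136/27)*(-7))*155 = -5 + (7 - 952/27)*155 = -5 - 763/27*155 = -5 - 118265/27 = -118400/27 ≈ -4385.2)
1/(N + c) = 1/(-118400/27 - 77059) = 1/(-2198993/27) = -27/2198993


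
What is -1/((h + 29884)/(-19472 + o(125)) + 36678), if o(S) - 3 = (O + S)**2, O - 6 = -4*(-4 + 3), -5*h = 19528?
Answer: -1555/57001817 ≈ -2.7280e-5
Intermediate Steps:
h = -19528/5 (h = -1/5*19528 = -19528/5 ≈ -3905.6)
O = 10 (O = 6 - 4*(-4 + 3) = 6 - 4*(-1) = 6 + 4 = 10)
o(S) = 3 + (10 + S)**2
-1/((h + 29884)/(-19472 + o(125)) + 36678) = -1/((-19528/5 + 29884)/(-19472 + (3 + (10 + 125)**2)) + 36678) = -1/(129892/(5*(-19472 + (3 + 135**2))) + 36678) = -1/(129892/(5*(-19472 + (3 + 18225))) + 36678) = -1/(129892/(5*(-19472 + 18228)) + 36678) = -1/((129892/5)/(-1244) + 36678) = -1/((129892/5)*(-1/1244) + 36678) = -1/(-32473/1555 + 36678) = -1/57001817/1555 = -1*1555/57001817 = -1555/57001817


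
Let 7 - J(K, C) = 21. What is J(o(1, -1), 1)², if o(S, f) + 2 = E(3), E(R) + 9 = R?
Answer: 196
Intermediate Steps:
E(R) = -9 + R
o(S, f) = -8 (o(S, f) = -2 + (-9 + 3) = -2 - 6 = -8)
J(K, C) = -14 (J(K, C) = 7 - 1*21 = 7 - 21 = -14)
J(o(1, -1), 1)² = (-14)² = 196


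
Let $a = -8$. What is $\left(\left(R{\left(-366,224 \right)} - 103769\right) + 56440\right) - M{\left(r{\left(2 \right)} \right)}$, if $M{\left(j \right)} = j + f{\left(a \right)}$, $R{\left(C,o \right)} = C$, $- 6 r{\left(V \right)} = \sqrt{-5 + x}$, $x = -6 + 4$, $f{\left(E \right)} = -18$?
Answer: $-47677 + \frac{i \sqrt{7}}{6} \approx -47677.0 + 0.44096 i$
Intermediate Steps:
$x = -2$
$r{\left(V \right)} = - \frac{i \sqrt{7}}{6}$ ($r{\left(V \right)} = - \frac{\sqrt{-5 - 2}}{6} = - \frac{\sqrt{-7}}{6} = - \frac{i \sqrt{7}}{6}$)
$M{\left(j \right)} = -18 + j$ ($M{\left(j \right)} = j - 18 = -18 + j$)
$\left(\left(R{\left(-366,224 \right)} - 103769\right) + 56440\right) - M{\left(r{\left(2 \right)} \right)} = \left(\left(-366 - 103769\right) + 56440\right) - \left(-18 - \frac{i \sqrt{7}}{6}\right) = \left(-104135 + 56440\right) + \left(18 + \frac{i \sqrt{7}}{6}\right) = -47695 + \left(18 + \frac{i \sqrt{7}}{6}\right) = -47677 + \frac{i \sqrt{7}}{6}$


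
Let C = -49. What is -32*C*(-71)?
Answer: -111328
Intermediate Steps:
-32*C*(-71) = -32*(-49)*(-71) = 1568*(-71) = -111328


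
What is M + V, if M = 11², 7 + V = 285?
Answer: 399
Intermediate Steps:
V = 278 (V = -7 + 285 = 278)
M = 121
M + V = 121 + 278 = 399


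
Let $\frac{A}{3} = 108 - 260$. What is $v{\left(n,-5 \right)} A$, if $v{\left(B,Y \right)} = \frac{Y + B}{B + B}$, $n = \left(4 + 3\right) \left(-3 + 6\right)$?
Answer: $- \frac{1216}{7} \approx -173.71$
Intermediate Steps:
$n = 21$ ($n = 7 \cdot 3 = 21$)
$v{\left(B,Y \right)} = \frac{B + Y}{2 B}$
$A = -456$ ($A = 3 \left(108 - 260\right) = 3 \left(-152\right) = -456$)
$v{\left(n,-5 \right)} A = \frac{21 - 5}{2 \cdot 21} \left(-456\right) = \frac{1}{2} \cdot \frac{1}{21} \cdot 16 \left(-456\right) = \frac{8}{21} \left(-456\right) = - \frac{1216}{7}$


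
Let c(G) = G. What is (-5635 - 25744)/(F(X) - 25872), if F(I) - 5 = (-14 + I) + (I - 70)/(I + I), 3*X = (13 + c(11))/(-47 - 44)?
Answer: 22843912/18551233 ≈ 1.2314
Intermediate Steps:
X = -8/91 (X = ((13 + 11)/(-47 - 44))/3 = (24/(-91))/3 = (24*(-1/91))/3 = (1/3)*(-24/91) = -8/91 ≈ -0.087912)
F(I) = -9 + I + (-70 + I)/(2*I) (F(I) = 5 + ((-14 + I) + (I - 70)/(I + I)) = 5 + ((-14 + I) + (-70 + I)/((2*I))) = 5 + ((-14 + I) + (-70 + I)*(1/(2*I))) = 5 + ((-14 + I) + (-70 + I)/(2*I)) = 5 + (-14 + I + (-70 + I)/(2*I)) = -9 + I + (-70 + I)/(2*I))
(-5635 - 25744)/(F(X) - 25872) = (-5635 - 25744)/((-17/2 - 8/91 - 35/(-8/91)) - 25872) = -31379/((-17/2 - 8/91 - 35*(-91/8)) - 25872) = -31379/((-17/2 - 8/91 + 3185/8) - 25872) = -31379/(283583/728 - 25872) = -31379/(-18551233/728) = -31379*(-728/18551233) = 22843912/18551233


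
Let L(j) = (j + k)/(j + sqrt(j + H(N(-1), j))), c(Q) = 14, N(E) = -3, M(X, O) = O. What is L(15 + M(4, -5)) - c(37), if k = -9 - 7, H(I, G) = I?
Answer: -454/31 + 2*sqrt(7)/31 ≈ -14.474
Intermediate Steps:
k = -16
L(j) = (-16 + j)/(j + sqrt(-3 + j)) (L(j) = (j - 16)/(j + sqrt(j - 3)) = (-16 + j)/(j + sqrt(-3 + j)))
L(15 + M(4, -5)) - c(37) = (-16 + (15 - 5))/((15 - 5) + sqrt(-3 + (15 - 5))) - 1*14 = (-16 + 10)/(10 + sqrt(-3 + 10)) - 14 = -6/(10 + sqrt(7)) - 14 = -14 - 6/(10 + sqrt(7))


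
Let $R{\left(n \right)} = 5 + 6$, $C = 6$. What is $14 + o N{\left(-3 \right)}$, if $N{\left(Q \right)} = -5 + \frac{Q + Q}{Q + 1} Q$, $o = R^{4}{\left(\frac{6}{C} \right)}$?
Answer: $-204960$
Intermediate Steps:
$R{\left(n \right)} = 11$
$o = 14641$ ($o = 11^{4} = 14641$)
$N{\left(Q \right)} = -5 + \frac{2 Q^{2}}{1 + Q}$ ($N{\left(Q \right)} = -5 + \frac{2 Q}{1 + Q} Q = -5 + \frac{2 Q^{2}}{1 + Q}$)
$14 + o N{\left(-3 \right)} = 14 + 14641 \frac{-5 - -15 + 2 \left(-3\right)^{2}}{1 - 3} = 14 + 14641 \frac{-5 + 15 + 2 \cdot 9}{-2} = 14 + 14641 \left(- \frac{-5 + 15 + 18}{2}\right) = 14 + 14641 \left(\left(- \frac{1}{2}\right) 28\right) = 14 + 14641 \left(-14\right) = 14 - 204974 = -204960$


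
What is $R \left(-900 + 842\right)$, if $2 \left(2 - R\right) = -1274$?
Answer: $-37062$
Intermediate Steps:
$R = 639$ ($R = 2 - -637 = 2 + 637 = 639$)
$R \left(-900 + 842\right) = 639 \left(-900 + 842\right) = 639 \left(-58\right) = -37062$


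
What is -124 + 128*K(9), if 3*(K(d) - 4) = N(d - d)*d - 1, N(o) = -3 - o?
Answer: -2420/3 ≈ -806.67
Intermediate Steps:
K(d) = 11/3 - d (K(d) = 4 + ((-3 - (d - d))*d - 1)/3 = 4 + ((-3 - 1*0)*d - 1)/3 = 4 + ((-3 + 0)*d - 1)/3 = 4 + (-3*d - 1)/3 = 4 + (-1 - 3*d)/3 = 4 + (-1/3 - d) = 11/3 - d)
-124 + 128*K(9) = -124 + 128*(11/3 - 1*9) = -124 + 128*(11/3 - 9) = -124 + 128*(-16/3) = -124 - 2048/3 = -2420/3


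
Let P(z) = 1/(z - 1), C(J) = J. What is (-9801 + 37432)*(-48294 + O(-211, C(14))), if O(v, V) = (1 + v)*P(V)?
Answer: -17353152192/13 ≈ -1.3349e+9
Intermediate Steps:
P(z) = 1/(-1 + z)
O(v, V) = (1 + v)/(-1 + V)
(-9801 + 37432)*(-48294 + O(-211, C(14))) = (-9801 + 37432)*(-48294 + (1 - 211)/(-1 + 14)) = 27631*(-48294 - 210/13) = 27631*(-628032/13) = -17353152192/13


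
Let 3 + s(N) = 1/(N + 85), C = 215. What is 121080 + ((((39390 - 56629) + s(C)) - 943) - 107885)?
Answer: -1496999/300 ≈ -4990.0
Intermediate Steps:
s(N) = -3 + 1/(85 + N) (s(N) = -3 + 1/(N + 85) = -3 + 1/(85 + N))
121080 + ((((39390 - 56629) + s(C)) - 943) - 107885) = 121080 + ((((39390 - 56629) + (-254 - 3*215)/(85 + 215)) - 943) - 107885) = 121080 + (((-17239 + (-254 - 645)/300) - 943) - 107885) = 121080 + (((-17239 + (1/300)*(-899)) - 943) - 107885) = 121080 + (((-17239 - 899/300) - 943) - 107885) = 121080 + ((-5172599/300 - 943) - 107885) = 121080 + (-5455499/300 - 107885) = 121080 - 37820999/300 = -1496999/300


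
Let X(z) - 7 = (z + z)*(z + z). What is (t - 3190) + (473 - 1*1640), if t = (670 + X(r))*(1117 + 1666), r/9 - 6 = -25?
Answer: 327390546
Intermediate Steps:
r = -171 (r = 54 + 9*(-25) = 54 - 225 = -171)
X(z) = 7 + 4*z² (X(z) = 7 + (z + z)*(z + z) = 7 + (2*z)*(2*z) = 7 + 4*z²)
t = 327394903 (t = (670 + (7 + 4*(-171)²))*(1117 + 1666) = (670 + (7 + 4*29241))*2783 = (670 + (7 + 116964))*2783 = (670 + 116971)*2783 = 117641*2783 = 327394903)
(t - 3190) + (473 - 1*1640) = (327394903 - 3190) + (473 - 1*1640) = 327391713 + (473 - 1640) = 327391713 - 1167 = 327390546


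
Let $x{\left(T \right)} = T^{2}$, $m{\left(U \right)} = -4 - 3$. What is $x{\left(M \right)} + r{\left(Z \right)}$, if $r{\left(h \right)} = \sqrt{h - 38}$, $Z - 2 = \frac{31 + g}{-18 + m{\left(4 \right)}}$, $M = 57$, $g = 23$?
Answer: $3249 + \frac{3 i \sqrt{106}}{5} \approx 3249.0 + 6.1774 i$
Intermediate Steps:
$m{\left(U \right)} = -7$ ($m{\left(U \right)} = -4 - 3 = -7$)
$Z = - \frac{4}{25}$ ($Z = 2 + \frac{31 + 23}{-18 - 7} = 2 + \frac{54}{-25} = 2 + 54 \left(- \frac{1}{25}\right) = 2 - \frac{54}{25} = - \frac{4}{25} \approx -0.16$)
$r{\left(h \right)} = \sqrt{-38 + h}$
$x{\left(M \right)} + r{\left(Z \right)} = 57^{2} + \sqrt{-38 - \frac{4}{25}} = 3249 + \sqrt{- \frac{954}{25}} = 3249 + \frac{3 i \sqrt{106}}{5}$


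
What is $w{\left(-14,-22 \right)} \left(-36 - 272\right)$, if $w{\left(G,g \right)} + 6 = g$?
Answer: $8624$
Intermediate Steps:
$w{\left(G,g \right)} = -6 + g$
$w{\left(-14,-22 \right)} \left(-36 - 272\right) = \left(-6 - 22\right) \left(-36 - 272\right) = - 28 \left(-36 - 272\right) = \left(-28\right) \left(-308\right) = 8624$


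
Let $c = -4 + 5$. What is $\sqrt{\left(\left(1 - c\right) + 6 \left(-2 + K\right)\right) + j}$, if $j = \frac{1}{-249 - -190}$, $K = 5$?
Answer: $\frac{\sqrt{62599}}{59} \approx 4.2406$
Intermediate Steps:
$c = 1$
$j = - \frac{1}{59}$ ($j = \frac{1}{-249 + 190} = \frac{1}{-59} = - \frac{1}{59} \approx -0.016949$)
$\sqrt{\left(\left(1 - c\right) + 6 \left(-2 + K\right)\right) + j} = \sqrt{\left(\left(1 - 1\right) + 6 \left(-2 + 5\right)\right) - \frac{1}{59}} = \sqrt{\left(\left(1 - 1\right) + 6 \cdot 3\right) - \frac{1}{59}} = \sqrt{\left(0 + 18\right) - \frac{1}{59}} = \sqrt{18 - \frac{1}{59}} = \sqrt{\frac{1061}{59}} = \frac{\sqrt{62599}}{59}$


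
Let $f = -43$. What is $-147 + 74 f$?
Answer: $-3329$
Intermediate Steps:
$-147 + 74 f = -147 + 74 \left(-43\right) = -147 - 3182 = -3329$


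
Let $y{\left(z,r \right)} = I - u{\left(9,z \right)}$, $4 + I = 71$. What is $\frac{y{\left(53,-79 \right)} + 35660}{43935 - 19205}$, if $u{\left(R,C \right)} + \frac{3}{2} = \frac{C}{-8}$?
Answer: $\frac{285881}{197840} \approx 1.445$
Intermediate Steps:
$u{\left(R,C \right)} = - \frac{3}{2} - \frac{C}{8}$ ($u{\left(R,C \right)} = - \frac{3}{2} + \frac{C}{-8} = - \frac{3}{2} + C \left(- \frac{1}{8}\right) = - \frac{3}{2} - \frac{C}{8}$)
$I = 67$ ($I = -4 + 71 = 67$)
$y{\left(z,r \right)} = \frac{137}{2} + \frac{z}{8}$ ($y{\left(z,r \right)} = 67 - \left(- \frac{3}{2} - \frac{z}{8}\right) = 67 + \left(\frac{3}{2} + \frac{z}{8}\right) = \frac{137}{2} + \frac{z}{8}$)
$\frac{y{\left(53,-79 \right)} + 35660}{43935 - 19205} = \frac{\left(\frac{137}{2} + \frac{1}{8} \cdot 53\right) + 35660}{43935 - 19205} = \frac{\left(\frac{137}{2} + \frac{53}{8}\right) + 35660}{24730} = \left(\frac{601}{8} + 35660\right) \frac{1}{24730} = \frac{285881}{8} \cdot \frac{1}{24730} = \frac{285881}{197840}$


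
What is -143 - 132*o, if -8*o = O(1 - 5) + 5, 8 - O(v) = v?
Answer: 275/2 ≈ 137.50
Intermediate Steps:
O(v) = 8 - v
o = -17/8 (o = -((8 - (1 - 5)) + 5)/8 = -((8 - 1*(-4)) + 5)/8 = -((8 + 4) + 5)/8 = -(12 + 5)/8 = -⅛*17 = -17/8 ≈ -2.1250)
-143 - 132*o = -143 - 132*(-17/8) = -143 + 561/2 = 275/2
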